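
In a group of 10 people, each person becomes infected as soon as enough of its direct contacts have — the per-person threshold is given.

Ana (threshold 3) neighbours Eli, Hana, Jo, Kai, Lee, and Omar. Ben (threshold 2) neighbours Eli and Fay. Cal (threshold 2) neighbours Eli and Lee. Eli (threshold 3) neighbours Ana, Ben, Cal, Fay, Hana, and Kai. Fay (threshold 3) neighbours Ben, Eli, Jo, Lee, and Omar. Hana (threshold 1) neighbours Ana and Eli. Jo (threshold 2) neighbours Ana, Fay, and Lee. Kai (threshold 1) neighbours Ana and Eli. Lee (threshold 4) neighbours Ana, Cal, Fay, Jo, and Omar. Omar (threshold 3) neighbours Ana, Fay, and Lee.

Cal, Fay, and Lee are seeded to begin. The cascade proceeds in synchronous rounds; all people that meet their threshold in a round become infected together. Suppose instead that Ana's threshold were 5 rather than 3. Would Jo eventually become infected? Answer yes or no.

yes

With Ana's threshold at 5:
Round 1 — Cal, Fay, Lee become infected (initial).
Round 2 — checking thresholds:
  Ana: 1 of 6 neighbours < 5, below threshold.
  Ben: 1 of 2 neighbours < 2, below threshold.
  Eli: 2 of 6 neighbours < 3, below threshold.
  Jo: 2 of 3 neighbours ≥ 2, becomes infected.
  Omar: 2 of 3 neighbours < 3, below threshold.
Round 3 — no new infections; cascade stops.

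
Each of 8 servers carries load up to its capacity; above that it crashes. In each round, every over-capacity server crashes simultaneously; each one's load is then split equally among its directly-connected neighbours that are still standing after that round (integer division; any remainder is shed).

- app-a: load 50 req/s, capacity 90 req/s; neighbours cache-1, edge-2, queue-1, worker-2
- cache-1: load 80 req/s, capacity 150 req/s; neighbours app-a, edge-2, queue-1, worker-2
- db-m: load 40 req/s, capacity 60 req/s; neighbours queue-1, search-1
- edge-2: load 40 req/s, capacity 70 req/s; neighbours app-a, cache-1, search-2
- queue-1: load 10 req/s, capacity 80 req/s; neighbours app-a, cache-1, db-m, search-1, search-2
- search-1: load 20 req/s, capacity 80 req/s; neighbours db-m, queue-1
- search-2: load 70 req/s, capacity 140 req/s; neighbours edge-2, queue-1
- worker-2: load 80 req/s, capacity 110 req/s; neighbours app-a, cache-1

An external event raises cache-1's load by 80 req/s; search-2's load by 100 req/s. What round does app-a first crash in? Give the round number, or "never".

3

Round 1 — cache-1 at 160 > 150; search-2 at 170 > 140. cache-1, search-2 crash.
  cache-1 sheds 160 req/s to app-a, edge-2, queue-1, worker-2: 40 each.
    app-a: 50+40 = 90 ≤ 90
    edge-2: 40+40 = 80 > 70
    queue-1: 10+40 = 50 ≤ 80
    worker-2: 80+40 = 120 > 110
  search-2 sheds 170 req/s to edge-2, queue-1: 85 each.
    edge-2: 80+85 = 165 > 70
    queue-1: 50+85 = 135 > 80
Round 2 — edge-2, queue-1, worker-2 crash.
  edge-2 sheds 165 req/s to app-a: 165 each.
    app-a: 90+165 = 255 > 90
  queue-1 sheds 135 req/s to app-a, db-m, search-1: 45 each.
    app-a: 255+45 = 300 > 90
    db-m: 40+45 = 85 > 60
    search-1: 20+45 = 65 ≤ 80
  worker-2 sheds 120 req/s to app-a: 120 each.
    app-a: 300+120 = 420 > 90
Round 3 — app-a, db-m crash.
  app-a sheds 420 req/s: no online neighbours, lost.
  db-m sheds 85 req/s to search-1: 85 each.
    search-1: 65+85 = 150 > 80
Round 4 — search-1 crashes.
  search-1 sheds 150 req/s: no online neighbours, lost.
No further crashes.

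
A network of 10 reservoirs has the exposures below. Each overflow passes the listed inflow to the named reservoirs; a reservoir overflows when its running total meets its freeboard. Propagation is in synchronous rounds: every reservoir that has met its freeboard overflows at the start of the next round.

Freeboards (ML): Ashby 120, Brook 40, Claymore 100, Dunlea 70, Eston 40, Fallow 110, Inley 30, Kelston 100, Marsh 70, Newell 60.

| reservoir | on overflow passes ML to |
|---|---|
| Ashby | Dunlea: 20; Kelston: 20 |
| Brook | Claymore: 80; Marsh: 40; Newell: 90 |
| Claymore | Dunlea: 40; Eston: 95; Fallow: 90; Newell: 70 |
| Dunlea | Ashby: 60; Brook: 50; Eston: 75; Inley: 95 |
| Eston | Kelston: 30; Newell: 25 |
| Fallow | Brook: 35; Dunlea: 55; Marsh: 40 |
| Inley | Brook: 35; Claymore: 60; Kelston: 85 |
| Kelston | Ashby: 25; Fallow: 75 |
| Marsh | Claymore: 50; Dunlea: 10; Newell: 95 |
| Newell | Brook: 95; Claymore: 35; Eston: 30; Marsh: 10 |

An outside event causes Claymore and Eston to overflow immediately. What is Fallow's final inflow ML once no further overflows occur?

Round 1 — Claymore, Eston overflow (initial).
  Dunlea: +40 → 40 < 70
  Fallow: +90 → 90 < 110
  Kelston: +30 → 30 < 100
  Newell: +70+25 → 95 ≥ 60
Round 2 — Newell overflows.
  Brook: +95 → 95 ≥ 40
  Marsh: +10 → 10 < 70
Round 3 — Brook overflows.
  Marsh: +40 → 50 < 70
No further overflows.

90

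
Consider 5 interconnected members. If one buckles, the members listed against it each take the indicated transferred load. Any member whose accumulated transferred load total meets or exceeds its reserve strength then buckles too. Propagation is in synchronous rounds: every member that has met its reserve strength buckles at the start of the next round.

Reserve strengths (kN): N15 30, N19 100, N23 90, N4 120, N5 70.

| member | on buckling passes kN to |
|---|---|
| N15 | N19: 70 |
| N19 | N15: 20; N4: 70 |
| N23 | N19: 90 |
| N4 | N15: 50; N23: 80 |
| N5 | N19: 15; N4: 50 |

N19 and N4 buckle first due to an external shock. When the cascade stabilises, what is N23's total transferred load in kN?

Round 1 — N19, N4 buckle (initial).
  N15: +20+50 → 70 ≥ 30
  N23: +80 → 80 < 90
Round 2 — N15 buckles.
No further bucklings.

80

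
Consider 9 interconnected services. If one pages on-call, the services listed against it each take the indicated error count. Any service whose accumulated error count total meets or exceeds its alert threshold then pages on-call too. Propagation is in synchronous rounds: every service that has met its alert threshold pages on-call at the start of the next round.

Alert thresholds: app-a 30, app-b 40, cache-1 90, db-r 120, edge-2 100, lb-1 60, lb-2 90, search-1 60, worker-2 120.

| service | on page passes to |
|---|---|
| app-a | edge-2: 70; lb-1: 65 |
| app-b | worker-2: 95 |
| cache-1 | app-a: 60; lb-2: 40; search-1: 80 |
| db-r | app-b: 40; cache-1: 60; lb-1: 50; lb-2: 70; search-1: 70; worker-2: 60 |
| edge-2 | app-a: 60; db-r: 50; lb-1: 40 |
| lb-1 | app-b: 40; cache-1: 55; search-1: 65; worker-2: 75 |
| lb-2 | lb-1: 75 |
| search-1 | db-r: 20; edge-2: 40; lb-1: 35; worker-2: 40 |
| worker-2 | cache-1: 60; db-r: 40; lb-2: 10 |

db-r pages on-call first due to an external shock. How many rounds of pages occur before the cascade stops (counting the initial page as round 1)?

Round 1 — db-r pages on-call (initial).
  app-b: +40 → 40 ≥ 40
  cache-1: +60 → 60 < 90
  lb-1: +50 → 50 < 60
  lb-2: +70 → 70 < 90
  search-1: +70 → 70 ≥ 60
  worker-2: +60 → 60 < 120
Round 2 — app-b, search-1 page on-call.
  edge-2: +40 → 40 < 100
  lb-1: +35 → 85 ≥ 60
  worker-2: +95+40 → 195 ≥ 120
Round 3 — lb-1, worker-2 page on-call.
  cache-1: +55+60 → 175 ≥ 90
  lb-2: +10 → 80 < 90
Round 4 — cache-1 pages on-call.
  app-a: +60 → 60 ≥ 30
  lb-2: +40 → 120 ≥ 90
Round 5 — app-a, lb-2 page on-call.
  edge-2: +70 → 110 ≥ 100
Round 6 — edge-2 pages on-call.
No further pages.

6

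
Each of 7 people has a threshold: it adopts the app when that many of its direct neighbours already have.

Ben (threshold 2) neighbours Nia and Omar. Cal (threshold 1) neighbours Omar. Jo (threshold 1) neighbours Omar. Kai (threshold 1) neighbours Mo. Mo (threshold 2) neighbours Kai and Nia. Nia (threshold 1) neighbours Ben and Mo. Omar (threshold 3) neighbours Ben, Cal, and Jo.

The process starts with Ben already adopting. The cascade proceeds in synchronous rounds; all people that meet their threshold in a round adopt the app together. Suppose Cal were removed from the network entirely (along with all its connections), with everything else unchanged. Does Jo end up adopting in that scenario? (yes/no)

no

With Cal removed:
Round 1 — Ben adopts the app (initial).
Round 2 — checking thresholds:
  Nia: 1 of 2 neighbours ≥ 1, adopts the app.
  Omar: 1 of 2 neighbours < 3, not yet.
Round 3 — no new adoptions; cascade stops.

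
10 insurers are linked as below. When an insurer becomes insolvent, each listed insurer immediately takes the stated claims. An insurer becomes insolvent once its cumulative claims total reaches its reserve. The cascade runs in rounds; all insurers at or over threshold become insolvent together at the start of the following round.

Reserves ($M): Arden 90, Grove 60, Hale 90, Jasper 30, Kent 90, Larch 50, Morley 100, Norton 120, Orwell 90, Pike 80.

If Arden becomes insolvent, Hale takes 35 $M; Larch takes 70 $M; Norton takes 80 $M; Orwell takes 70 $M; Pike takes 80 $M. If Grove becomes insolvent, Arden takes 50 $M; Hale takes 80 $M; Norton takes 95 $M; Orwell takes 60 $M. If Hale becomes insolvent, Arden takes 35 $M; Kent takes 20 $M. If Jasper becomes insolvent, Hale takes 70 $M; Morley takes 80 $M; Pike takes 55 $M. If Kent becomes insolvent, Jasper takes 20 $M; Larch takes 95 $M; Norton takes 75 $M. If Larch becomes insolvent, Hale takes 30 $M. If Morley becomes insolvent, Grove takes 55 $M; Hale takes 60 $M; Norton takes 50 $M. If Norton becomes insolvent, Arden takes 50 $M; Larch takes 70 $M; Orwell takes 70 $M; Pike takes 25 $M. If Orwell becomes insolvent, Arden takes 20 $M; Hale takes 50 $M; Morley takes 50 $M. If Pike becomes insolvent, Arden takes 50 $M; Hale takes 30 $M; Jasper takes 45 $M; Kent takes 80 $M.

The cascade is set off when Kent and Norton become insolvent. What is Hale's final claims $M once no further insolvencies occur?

30

Round 1 — Kent, Norton become insolvent (initial).
  Arden: +50 → 50 < 90
  Jasper: +20 → 20 < 30
  Larch: +95+70 → 165 ≥ 50
  Orwell: +70 → 70 < 90
  Pike: +25 → 25 < 80
Round 2 — Larch becomes insolvent.
  Hale: +30 → 30 < 90
No further insolvencies.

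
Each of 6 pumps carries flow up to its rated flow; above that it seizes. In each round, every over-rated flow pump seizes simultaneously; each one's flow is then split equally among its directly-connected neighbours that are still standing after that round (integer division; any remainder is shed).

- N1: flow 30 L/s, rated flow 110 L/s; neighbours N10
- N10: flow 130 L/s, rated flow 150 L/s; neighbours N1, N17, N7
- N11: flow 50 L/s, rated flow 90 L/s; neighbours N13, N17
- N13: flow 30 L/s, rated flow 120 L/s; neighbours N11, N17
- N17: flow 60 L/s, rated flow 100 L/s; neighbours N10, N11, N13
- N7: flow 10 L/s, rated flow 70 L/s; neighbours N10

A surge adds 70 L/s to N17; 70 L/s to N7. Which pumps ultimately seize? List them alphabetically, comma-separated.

N1, N10, N11, N13, N17, N7

Round 1 — N17 at 130 > 100; N7 at 80 > 70. N17, N7 seize.
  N17 sheds 130 L/s to N10, N11, N13: 43 each (1 lost).
    N10: 130+43 = 173 > 150
    N11: 50+43 = 93 > 90
    N13: 30+43 = 73 ≤ 120
  N7 sheds 80 L/s to N10: 80 each.
    N10: 173+80 = 253 > 150
Round 2 — N10, N11 seize.
  N10 sheds 253 L/s to N1: 253 each.
    N1: 30+253 = 283 > 110
  N11 sheds 93 L/s to N13: 93 each.
    N13: 73+93 = 166 > 120
Round 3 — N1, N13 seize.
  N1 sheds 283 L/s: no online neighbours, lost.
  N13 sheds 166 L/s: no online neighbours, lost.
No further seizures.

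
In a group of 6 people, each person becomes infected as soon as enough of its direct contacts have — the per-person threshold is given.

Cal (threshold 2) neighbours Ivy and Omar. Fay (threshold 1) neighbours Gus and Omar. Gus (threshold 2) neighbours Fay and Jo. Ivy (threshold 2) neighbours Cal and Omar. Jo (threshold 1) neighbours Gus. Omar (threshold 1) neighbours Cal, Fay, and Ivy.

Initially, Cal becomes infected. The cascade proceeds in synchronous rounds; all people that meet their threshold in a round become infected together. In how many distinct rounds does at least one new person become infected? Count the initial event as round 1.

Round 1 — Cal becomes infected (initial).
Round 2 — checking thresholds:
  Ivy: 1 of 2 neighbours < 2, not yet.
  Omar: 1 of 3 neighbours ≥ 1, becomes infected.
Round 3 — checking thresholds:
  Fay: 1 of 2 neighbours ≥ 1, becomes infected.
  Ivy: 2 of 2 neighbours ≥ 2, becomes infected.
Round 4 — no new infections; cascade stops.

3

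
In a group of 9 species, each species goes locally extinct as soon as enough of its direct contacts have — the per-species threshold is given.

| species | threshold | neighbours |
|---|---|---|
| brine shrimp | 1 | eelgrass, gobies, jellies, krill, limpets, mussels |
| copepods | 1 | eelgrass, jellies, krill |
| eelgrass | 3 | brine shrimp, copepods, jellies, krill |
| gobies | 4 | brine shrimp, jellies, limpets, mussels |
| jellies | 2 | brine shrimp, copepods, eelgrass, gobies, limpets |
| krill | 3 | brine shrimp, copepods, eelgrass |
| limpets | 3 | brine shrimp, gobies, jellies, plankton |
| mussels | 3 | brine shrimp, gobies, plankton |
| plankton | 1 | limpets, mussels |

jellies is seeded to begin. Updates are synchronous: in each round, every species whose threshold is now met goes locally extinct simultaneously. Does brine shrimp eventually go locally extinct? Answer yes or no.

Round 1 — jellies goes locally extinct (initial).
Round 2 — checking thresholds:
  brine shrimp: 1 of 6 neighbours ≥ 1, goes locally extinct.
  copepods: 1 of 3 neighbours ≥ 1, goes locally extinct.
  eelgrass: 1 of 4 neighbours < 3, below threshold.
  gobies: 1 of 4 neighbours < 4, below threshold.
  limpets: 1 of 4 neighbours < 3, below threshold.
Round 3 — checking thresholds:
  eelgrass: 3 of 4 neighbours ≥ 3, goes locally extinct.
  gobies: 2 of 4 neighbours < 4, below threshold.
  krill: 2 of 3 neighbours < 3, below threshold.
  limpets: 2 of 4 neighbours < 3, below threshold.
  mussels: 1 of 3 neighbours < 3, below threshold.
Round 4 — checking thresholds:
  gobies: 2 of 4 neighbours < 4, below threshold.
  krill: 3 of 3 neighbours ≥ 3, goes locally extinct.
  limpets: 2 of 4 neighbours < 3, below threshold.
  mussels: 1 of 3 neighbours < 3, below threshold.
Round 5 — no new extinctions; cascade stops.

yes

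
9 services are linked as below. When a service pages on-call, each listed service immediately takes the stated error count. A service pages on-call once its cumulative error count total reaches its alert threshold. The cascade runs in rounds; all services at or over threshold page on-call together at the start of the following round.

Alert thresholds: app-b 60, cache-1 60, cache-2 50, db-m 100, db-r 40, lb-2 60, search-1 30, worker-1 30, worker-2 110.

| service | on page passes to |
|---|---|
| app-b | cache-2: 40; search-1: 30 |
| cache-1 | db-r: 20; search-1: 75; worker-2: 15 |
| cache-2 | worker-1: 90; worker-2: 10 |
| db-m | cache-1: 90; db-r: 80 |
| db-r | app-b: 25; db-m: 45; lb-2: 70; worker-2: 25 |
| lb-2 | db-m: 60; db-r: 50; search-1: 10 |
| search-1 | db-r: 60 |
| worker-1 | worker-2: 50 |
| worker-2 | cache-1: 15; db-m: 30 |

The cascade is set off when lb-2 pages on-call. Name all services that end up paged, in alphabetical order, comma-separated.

Round 1 — lb-2 pages on-call (initial).
  db-m: +60 → 60 < 100
  db-r: +50 → 50 ≥ 40
  search-1: +10 → 10 < 30
Round 2 — db-r pages on-call.
  app-b: +25 → 25 < 60
  db-m: +45 → 105 ≥ 100
  worker-2: +25 → 25 < 110
Round 3 — db-m pages on-call.
  cache-1: +90 → 90 ≥ 60
Round 4 — cache-1 pages on-call.
  search-1: +75 → 85 ≥ 30
  worker-2: +15 → 40 < 110
Round 5 — search-1 pages on-call.
No further pages.

cache-1, db-m, db-r, lb-2, search-1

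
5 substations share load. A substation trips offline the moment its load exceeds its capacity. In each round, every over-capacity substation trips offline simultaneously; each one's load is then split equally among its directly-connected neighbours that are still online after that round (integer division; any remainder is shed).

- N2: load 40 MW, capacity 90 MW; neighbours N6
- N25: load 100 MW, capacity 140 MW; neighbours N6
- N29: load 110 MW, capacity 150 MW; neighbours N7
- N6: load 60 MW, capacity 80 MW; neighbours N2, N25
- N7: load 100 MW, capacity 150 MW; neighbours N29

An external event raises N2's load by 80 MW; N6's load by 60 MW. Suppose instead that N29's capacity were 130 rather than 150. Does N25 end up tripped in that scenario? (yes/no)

yes

With N29's capacity at 130:
Round 1 — N2 at 120 > 90; N6 at 120 > 80. N2, N6 trip offline.
  N2 sheds 120 MW: no online neighbours, lost.
  N6 sheds 120 MW to N25: 120 each.
    N25: 100+120 = 220 > 140
Round 2 — N25 trips offline.
  N25 sheds 220 MW: no online neighbours, lost.
No further trips.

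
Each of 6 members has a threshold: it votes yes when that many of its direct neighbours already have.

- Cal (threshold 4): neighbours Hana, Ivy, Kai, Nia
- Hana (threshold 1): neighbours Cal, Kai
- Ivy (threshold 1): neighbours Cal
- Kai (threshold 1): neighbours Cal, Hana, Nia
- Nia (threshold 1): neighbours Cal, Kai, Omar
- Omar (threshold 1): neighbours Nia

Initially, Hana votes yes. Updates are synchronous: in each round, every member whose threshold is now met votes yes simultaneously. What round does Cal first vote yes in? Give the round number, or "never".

Round 1 — Hana votes yes (initial).
Round 2 — checking thresholds:
  Cal: 1 of 4 neighbours < 4, holds.
  Kai: 1 of 3 neighbours ≥ 1, votes yes.
Round 3 — checking thresholds:
  Cal: 2 of 4 neighbours < 4, holds.
  Nia: 1 of 3 neighbours ≥ 1, votes yes.
Round 4 — checking thresholds:
  Cal: 3 of 4 neighbours < 4, holds.
  Omar: 1 of 1 neighbours ≥ 1, votes yes.
Round 5 — no new yes votes; cascade stops.

never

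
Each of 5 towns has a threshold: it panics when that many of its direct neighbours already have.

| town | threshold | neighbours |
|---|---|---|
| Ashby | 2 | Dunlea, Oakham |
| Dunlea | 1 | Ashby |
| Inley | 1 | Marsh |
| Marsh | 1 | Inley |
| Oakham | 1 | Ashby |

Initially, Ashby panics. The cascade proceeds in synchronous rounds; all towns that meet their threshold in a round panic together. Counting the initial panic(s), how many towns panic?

Round 1 — Ashby panics (initial).
Round 2 — checking thresholds:
  Dunlea: 1 of 1 neighbours ≥ 1, panics.
  Oakham: 1 of 1 neighbours ≥ 1, panics.
Round 3 — no new panics; cascade stops.

3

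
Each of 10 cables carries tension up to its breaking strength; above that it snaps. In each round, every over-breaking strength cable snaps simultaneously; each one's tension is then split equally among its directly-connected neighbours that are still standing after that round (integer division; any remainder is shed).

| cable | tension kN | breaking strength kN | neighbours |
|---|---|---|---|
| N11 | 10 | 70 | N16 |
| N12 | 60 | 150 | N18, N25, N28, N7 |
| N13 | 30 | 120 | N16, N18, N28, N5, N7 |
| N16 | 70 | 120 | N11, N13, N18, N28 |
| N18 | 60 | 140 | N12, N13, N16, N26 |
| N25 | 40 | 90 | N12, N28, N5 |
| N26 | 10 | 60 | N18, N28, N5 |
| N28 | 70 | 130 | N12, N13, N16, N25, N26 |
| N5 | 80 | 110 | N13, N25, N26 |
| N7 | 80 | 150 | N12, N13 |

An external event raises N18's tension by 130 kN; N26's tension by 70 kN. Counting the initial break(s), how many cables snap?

9

Round 1 — N18 at 190 > 140; N26 at 80 > 60. N18, N26 snap.
  N18 sheds 190 kN to N12, N13, N16: 63 each (1 lost).
    N12: 60+63 = 123 ≤ 150
    N13: 30+63 = 93 ≤ 120
    N16: 70+63 = 133 > 120
  N26 sheds 80 kN to N28, N5: 40 each.
    N28: 70+40 = 110 ≤ 130
    N5: 80+40 = 120 > 110
Round 2 — N16, N5 snap.
  N16 sheds 133 kN to N11, N13, N28: 44 each (1 lost).
    N11: 10+44 = 54 ≤ 70
    N13: 93+44 = 137 > 120
    N28: 110+44 = 154 > 130
  N5 sheds 120 kN to N13, N25: 60 each.
    N13: 137+60 = 197 > 120
    N25: 40+60 = 100 > 90
Round 3 — N13, N25, N28 snap.
  N13 sheds 197 kN to N7: 197 each.
    N7: 80+197 = 277 > 150
  N25 sheds 100 kN to N12: 100 each.
    N12: 123+100 = 223 > 150
  N28 sheds 154 kN to N12: 154 each.
    N12: 223+154 = 377 > 150
Round 4 — N12, N7 snap.
  N12 sheds 377 kN: no online neighbours, lost.
  N7 sheds 277 kN: no online neighbours, lost.
No further breaks.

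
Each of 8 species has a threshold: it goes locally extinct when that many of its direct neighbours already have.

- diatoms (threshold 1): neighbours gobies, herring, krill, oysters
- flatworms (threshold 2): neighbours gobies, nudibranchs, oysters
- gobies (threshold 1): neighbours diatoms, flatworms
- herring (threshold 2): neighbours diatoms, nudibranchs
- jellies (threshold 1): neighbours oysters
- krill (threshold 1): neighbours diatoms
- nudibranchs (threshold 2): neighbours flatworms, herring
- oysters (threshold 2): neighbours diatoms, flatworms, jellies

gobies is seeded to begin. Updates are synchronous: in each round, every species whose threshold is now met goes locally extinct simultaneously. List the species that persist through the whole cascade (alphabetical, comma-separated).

Round 1 — gobies goes locally extinct (initial).
Round 2 — checking thresholds:
  diatoms: 1 of 4 neighbours ≥ 1, goes locally extinct.
  flatworms: 1 of 3 neighbours < 2, below threshold.
Round 3 — checking thresholds:
  flatworms: 1 of 3 neighbours < 2, below threshold.
  herring: 1 of 2 neighbours < 2, below threshold.
  krill: 1 of 1 neighbours ≥ 1, goes locally extinct.
  oysters: 1 of 3 neighbours < 2, below threshold.
Round 4 — no new extinctions; cascade stops.

flatworms, herring, jellies, nudibranchs, oysters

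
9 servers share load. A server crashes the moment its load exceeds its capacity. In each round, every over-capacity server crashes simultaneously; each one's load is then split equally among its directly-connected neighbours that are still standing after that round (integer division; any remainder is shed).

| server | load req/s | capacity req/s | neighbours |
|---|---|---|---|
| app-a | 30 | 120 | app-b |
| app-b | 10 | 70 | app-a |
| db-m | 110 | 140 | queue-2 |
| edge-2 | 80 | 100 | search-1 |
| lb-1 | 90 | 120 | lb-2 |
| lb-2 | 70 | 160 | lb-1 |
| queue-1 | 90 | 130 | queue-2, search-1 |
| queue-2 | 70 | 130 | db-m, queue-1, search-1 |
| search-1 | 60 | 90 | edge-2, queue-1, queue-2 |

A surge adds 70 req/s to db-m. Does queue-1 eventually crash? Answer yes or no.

yes

Round 1 — db-m at 180 > 140. db-m crashes.
  db-m sheds 180 req/s to queue-2: 180 each.
    queue-2: 70+180 = 250 > 130
Round 2 — queue-2 crashes.
  queue-2 sheds 250 req/s to queue-1, search-1: 125 each.
    queue-1: 90+125 = 215 > 130
    search-1: 60+125 = 185 > 90
Round 3 — queue-1, search-1 crash.
  queue-1 sheds 215 req/s: no online neighbours, lost.
  search-1 sheds 185 req/s to edge-2: 185 each.
    edge-2: 80+185 = 265 > 100
Round 4 — edge-2 crashes.
  edge-2 sheds 265 req/s: no online neighbours, lost.
No further crashes.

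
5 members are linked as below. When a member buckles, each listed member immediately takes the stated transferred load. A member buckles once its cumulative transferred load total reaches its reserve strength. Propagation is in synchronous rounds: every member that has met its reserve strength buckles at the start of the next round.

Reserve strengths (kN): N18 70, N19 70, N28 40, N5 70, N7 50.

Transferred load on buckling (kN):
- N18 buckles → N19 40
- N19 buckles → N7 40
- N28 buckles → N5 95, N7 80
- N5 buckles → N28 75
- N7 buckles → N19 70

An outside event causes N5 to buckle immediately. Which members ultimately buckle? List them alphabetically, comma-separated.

N19, N28, N5, N7

Round 1 — N5 buckles (initial).
  N28: +75 → 75 ≥ 40
Round 2 — N28 buckles.
  N7: +80 → 80 ≥ 50
Round 3 — N7 buckles.
  N19: +70 → 70 ≥ 70
Round 4 — N19 buckles.
No further bucklings.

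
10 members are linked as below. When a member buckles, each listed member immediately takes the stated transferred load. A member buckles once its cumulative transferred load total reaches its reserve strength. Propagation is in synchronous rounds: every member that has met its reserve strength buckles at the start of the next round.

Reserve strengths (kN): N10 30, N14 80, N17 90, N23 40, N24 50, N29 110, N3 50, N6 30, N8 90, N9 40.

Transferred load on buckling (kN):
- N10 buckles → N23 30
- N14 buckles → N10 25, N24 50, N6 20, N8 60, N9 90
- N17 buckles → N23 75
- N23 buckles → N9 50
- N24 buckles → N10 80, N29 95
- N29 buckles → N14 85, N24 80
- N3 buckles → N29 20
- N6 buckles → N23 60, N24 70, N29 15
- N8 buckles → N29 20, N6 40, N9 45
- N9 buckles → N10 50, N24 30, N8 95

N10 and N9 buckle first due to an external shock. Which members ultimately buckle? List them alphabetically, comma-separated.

N10, N14, N23, N24, N29, N6, N8, N9

Round 1 — N10, N9 buckle (initial).
  N23: +30 → 30 < 40
  N24: +30 → 30 < 50
  N8: +95 → 95 ≥ 90
Round 2 — N8 buckles.
  N29: +20 → 20 < 110
  N6: +40 → 40 ≥ 30
Round 3 — N6 buckles.
  N23: +60 → 90 ≥ 40
  N24: +70 → 100 ≥ 50
  N29: +15 → 35 < 110
Round 4 — N23, N24 buckle.
  N29: +95 → 130 ≥ 110
Round 5 — N29 buckles.
  N14: +85 → 85 ≥ 80
Round 6 — N14 buckles.
No further bucklings.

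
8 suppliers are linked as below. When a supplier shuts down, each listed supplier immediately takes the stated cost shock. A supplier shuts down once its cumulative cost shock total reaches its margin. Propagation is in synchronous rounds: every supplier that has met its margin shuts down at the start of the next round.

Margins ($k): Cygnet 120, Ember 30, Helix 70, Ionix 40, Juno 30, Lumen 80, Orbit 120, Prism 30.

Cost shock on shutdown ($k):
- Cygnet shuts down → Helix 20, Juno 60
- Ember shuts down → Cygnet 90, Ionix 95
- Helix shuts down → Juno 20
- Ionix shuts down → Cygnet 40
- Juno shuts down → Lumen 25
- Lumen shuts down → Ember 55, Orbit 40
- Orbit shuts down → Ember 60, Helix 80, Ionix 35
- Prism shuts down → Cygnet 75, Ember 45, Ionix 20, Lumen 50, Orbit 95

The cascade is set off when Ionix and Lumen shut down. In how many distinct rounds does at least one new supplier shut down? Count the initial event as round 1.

Round 1 — Ionix, Lumen shut down (initial).
  Cygnet: +40 → 40 < 120
  Ember: +55 → 55 ≥ 30
  Orbit: +40 → 40 < 120
Round 2 — Ember shuts down.
  Cygnet: +90 → 130 ≥ 120
Round 3 — Cygnet shuts down.
  Helix: +20 → 20 < 70
  Juno: +60 → 60 ≥ 30
Round 4 — Juno shuts down.
No further shutdowns.

4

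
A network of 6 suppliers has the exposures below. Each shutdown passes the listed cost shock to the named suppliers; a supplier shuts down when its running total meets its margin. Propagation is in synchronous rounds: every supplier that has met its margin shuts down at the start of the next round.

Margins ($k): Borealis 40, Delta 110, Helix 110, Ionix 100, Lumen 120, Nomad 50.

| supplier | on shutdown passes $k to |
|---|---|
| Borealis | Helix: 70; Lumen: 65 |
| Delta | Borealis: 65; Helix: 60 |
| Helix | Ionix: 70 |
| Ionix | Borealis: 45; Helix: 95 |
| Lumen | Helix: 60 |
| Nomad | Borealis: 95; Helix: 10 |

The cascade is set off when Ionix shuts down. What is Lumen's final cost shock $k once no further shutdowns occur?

Round 1 — Ionix shuts down (initial).
  Borealis: +45 → 45 ≥ 40
  Helix: +95 → 95 < 110
Round 2 — Borealis shuts down.
  Helix: +70 → 165 ≥ 110
  Lumen: +65 → 65 < 120
Round 3 — Helix shuts down.
No further shutdowns.

65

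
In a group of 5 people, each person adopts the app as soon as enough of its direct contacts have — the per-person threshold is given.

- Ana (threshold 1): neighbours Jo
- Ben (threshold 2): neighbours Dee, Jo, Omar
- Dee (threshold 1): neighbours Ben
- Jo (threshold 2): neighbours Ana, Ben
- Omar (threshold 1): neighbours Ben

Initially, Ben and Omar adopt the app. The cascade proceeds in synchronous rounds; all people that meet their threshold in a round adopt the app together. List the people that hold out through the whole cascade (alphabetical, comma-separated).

Round 1 — Ben, Omar adopt the app (initial).
Round 2 — checking thresholds:
  Dee: 1 of 1 neighbours ≥ 1, adopts the app.
  Jo: 1 of 2 neighbours < 2, not yet.
Round 3 — no new adoptions; cascade stops.

Ana, Jo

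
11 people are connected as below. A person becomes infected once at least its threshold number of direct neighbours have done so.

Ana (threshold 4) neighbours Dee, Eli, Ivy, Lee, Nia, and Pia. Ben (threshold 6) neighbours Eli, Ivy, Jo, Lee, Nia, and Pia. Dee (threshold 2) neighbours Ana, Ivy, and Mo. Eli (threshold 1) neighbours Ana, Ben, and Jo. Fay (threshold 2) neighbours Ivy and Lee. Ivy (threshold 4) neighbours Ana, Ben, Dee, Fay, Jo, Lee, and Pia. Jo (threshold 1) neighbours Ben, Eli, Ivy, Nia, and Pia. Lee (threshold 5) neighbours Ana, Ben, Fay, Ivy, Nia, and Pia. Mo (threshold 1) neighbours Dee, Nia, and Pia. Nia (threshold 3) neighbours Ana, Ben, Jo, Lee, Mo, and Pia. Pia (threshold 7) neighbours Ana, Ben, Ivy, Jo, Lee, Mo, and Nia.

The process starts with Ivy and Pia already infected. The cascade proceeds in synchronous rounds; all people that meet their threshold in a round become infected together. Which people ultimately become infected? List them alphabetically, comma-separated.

Ana, Dee, Eli, Ivy, Jo, Mo, Nia, Pia

Round 1 — Ivy, Pia become infected (initial).
Round 2 — checking thresholds:
  Ana: 2 of 6 neighbours < 4, not yet.
  Ben: 2 of 6 neighbours < 6, not yet.
  Dee: 1 of 3 neighbours < 2, not yet.
  Fay: 1 of 2 neighbours < 2, not yet.
  Jo: 2 of 5 neighbours ≥ 1, becomes infected.
  Lee: 2 of 6 neighbours < 5, not yet.
  Mo: 1 of 3 neighbours ≥ 1, becomes infected.
  Nia: 1 of 6 neighbours < 3, not yet.
Round 3 — checking thresholds:
  Ana: 2 of 6 neighbours < 4, not yet.
  Ben: 3 of 6 neighbours < 6, not yet.
  Dee: 2 of 3 neighbours ≥ 2, becomes infected.
  Eli: 1 of 3 neighbours ≥ 1, becomes infected.
  Fay: 1 of 2 neighbours < 2, not yet.
  Lee: 2 of 6 neighbours < 5, not yet.
  Nia: 3 of 6 neighbours ≥ 3, becomes infected.
Round 4 — checking thresholds:
  Ana: 5 of 6 neighbours ≥ 4, becomes infected.
  Ben: 5 of 6 neighbours < 6, not yet.
  Fay: 1 of 2 neighbours < 2, not yet.
  Lee: 3 of 6 neighbours < 5, not yet.
Round 5 — no new infections; cascade stops.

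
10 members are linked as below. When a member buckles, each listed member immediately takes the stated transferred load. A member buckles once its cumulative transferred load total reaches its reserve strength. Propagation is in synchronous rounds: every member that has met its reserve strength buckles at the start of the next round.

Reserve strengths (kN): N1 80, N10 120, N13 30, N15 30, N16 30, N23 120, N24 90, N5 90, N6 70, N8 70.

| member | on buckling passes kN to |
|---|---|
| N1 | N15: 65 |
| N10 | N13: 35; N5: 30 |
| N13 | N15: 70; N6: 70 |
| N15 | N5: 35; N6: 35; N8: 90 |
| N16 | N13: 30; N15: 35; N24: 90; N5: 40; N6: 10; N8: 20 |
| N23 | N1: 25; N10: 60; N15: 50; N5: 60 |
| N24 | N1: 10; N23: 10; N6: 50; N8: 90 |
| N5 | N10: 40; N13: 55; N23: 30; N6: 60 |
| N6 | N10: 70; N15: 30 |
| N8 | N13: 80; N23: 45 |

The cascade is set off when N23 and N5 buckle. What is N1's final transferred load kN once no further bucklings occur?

Round 1 — N23, N5 buckle (initial).
  N1: +25 → 25 < 80
  N10: +60+40 → 100 < 120
  N13: +55 → 55 ≥ 30
  N15: +50 → 50 ≥ 30
  N6: +60 → 60 < 70
Round 2 — N13, N15 buckle.
  N6: +70+35 → 165 ≥ 70
  N8: +90 → 90 ≥ 70
Round 3 — N6, N8 buckle.
  N10: +70 → 170 ≥ 120
Round 4 — N10 buckles.
No further bucklings.

25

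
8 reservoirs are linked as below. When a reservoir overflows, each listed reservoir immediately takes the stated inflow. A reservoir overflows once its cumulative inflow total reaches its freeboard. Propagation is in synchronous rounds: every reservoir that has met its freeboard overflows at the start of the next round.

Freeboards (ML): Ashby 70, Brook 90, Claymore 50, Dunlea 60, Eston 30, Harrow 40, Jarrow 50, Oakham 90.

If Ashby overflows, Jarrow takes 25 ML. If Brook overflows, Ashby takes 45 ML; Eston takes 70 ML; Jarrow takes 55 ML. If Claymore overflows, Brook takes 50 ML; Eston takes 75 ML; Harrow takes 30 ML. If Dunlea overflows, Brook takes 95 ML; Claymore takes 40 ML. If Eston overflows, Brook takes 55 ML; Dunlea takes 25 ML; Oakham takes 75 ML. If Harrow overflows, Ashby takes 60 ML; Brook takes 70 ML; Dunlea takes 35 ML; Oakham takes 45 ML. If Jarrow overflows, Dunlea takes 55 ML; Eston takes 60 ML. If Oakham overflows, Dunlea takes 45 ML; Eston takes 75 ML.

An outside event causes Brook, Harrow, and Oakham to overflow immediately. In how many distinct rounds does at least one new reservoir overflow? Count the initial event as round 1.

2

Round 1 — Brook, Harrow, Oakham overflow (initial).
  Ashby: +45+60 → 105 ≥ 70
  Dunlea: +35+45 → 80 ≥ 60
  Eston: +70+75 → 145 ≥ 30
  Jarrow: +55 → 55 ≥ 50
Round 2 — Ashby, Dunlea, Eston, Jarrow overflow.
  Claymore: +40 → 40 < 50
No further overflows.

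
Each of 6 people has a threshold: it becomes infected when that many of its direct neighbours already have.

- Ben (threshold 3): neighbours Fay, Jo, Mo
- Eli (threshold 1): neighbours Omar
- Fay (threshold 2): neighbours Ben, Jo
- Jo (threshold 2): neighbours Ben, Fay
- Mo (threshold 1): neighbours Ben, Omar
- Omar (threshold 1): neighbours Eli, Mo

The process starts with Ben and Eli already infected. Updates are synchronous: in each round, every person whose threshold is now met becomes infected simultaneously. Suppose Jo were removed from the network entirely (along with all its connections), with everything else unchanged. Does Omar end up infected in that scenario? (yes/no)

With Jo removed:
Round 1 — Ben, Eli become infected (initial).
Round 2 — checking thresholds:
  Fay: 1 of 1 neighbours < 2, holds.
  Mo: 1 of 2 neighbours ≥ 1, becomes infected.
  Omar: 1 of 2 neighbours ≥ 1, becomes infected.
Round 3 — no new infections; cascade stops.

yes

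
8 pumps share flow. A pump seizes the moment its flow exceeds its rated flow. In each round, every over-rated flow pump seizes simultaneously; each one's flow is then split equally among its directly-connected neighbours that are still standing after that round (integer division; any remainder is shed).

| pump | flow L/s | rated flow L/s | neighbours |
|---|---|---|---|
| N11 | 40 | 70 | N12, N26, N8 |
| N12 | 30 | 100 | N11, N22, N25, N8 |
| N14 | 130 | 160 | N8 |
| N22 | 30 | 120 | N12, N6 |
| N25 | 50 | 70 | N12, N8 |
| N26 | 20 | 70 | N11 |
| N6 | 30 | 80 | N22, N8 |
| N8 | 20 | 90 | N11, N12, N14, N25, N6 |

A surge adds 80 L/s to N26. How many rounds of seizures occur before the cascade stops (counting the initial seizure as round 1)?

2

Round 1 — N26 at 100 > 70. N26 seizes.
  N26 sheds 100 L/s to N11: 100 each.
    N11: 40+100 = 140 > 70
Round 2 — N11 seizes.
  N11 sheds 140 L/s to N12, N8: 70 each.
    N12: 30+70 = 100 ≤ 100
    N8: 20+70 = 90 ≤ 90
No further seizures.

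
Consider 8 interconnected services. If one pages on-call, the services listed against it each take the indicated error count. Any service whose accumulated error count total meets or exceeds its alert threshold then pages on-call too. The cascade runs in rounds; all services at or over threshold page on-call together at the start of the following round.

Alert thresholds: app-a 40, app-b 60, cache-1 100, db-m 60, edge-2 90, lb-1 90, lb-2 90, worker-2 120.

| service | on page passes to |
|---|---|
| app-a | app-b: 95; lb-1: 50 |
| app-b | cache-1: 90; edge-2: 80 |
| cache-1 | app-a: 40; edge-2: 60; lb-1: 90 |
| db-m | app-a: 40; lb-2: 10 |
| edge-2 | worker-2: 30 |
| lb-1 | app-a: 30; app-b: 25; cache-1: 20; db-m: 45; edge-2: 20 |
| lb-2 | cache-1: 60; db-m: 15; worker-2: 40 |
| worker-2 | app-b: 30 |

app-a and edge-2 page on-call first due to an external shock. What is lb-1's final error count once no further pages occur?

50

Round 1 — app-a, edge-2 page on-call (initial).
  app-b: +95 → 95 ≥ 60
  lb-1: +50 → 50 < 90
  worker-2: +30 → 30 < 120
Round 2 — app-b pages on-call.
  cache-1: +90 → 90 < 100
No further pages.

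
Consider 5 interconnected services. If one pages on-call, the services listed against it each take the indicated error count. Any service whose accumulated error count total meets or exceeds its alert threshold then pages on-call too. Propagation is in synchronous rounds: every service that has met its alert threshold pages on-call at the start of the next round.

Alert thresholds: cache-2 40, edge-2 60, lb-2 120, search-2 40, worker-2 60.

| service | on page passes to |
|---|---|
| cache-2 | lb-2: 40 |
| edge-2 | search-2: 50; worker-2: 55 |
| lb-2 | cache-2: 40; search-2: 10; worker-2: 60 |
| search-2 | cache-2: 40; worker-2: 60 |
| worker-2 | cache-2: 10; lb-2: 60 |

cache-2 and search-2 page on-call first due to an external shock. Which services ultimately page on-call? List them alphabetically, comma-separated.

cache-2, search-2, worker-2

Round 1 — cache-2, search-2 page on-call (initial).
  lb-2: +40 → 40 < 120
  worker-2: +60 → 60 ≥ 60
Round 2 — worker-2 pages on-call.
  lb-2: +60 → 100 < 120
No further pages.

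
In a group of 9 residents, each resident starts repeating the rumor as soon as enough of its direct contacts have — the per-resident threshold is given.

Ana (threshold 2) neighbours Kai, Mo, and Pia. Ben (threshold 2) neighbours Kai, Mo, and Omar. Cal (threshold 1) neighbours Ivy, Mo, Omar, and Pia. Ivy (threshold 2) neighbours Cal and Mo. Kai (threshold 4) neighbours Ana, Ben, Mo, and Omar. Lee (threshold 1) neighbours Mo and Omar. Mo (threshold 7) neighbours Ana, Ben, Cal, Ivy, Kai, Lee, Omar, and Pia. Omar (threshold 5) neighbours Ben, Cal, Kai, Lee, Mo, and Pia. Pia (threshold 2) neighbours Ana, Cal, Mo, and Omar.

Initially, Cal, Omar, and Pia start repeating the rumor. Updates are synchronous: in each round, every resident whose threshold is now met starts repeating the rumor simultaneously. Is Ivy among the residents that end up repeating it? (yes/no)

no

Round 1 — Cal, Omar, Pia start repeating the rumor (initial).
Round 2 — checking thresholds:
  Ana: 1 of 3 neighbours < 2, holds.
  Ben: 1 of 3 neighbours < 2, holds.
  Ivy: 1 of 2 neighbours < 2, holds.
  Kai: 1 of 4 neighbours < 4, holds.
  Lee: 1 of 2 neighbours ≥ 1, starts repeating the rumor.
  Mo: 3 of 8 neighbours < 7, holds.
Round 3 — no new spreads; cascade stops.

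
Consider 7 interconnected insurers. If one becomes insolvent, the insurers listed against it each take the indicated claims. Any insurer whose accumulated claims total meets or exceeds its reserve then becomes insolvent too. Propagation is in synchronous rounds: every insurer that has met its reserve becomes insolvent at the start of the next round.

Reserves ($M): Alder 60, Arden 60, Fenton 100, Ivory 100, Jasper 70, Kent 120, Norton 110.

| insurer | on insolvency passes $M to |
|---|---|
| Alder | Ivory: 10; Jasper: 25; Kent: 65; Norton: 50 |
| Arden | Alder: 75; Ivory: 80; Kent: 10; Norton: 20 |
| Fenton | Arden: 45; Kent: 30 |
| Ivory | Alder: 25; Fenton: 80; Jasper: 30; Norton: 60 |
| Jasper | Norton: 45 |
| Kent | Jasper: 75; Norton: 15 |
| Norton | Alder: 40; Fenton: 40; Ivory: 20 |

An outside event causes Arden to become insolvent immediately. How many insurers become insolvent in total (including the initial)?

Round 1 — Arden becomes insolvent (initial).
  Alder: +75 → 75 ≥ 60
  Ivory: +80 → 80 < 100
  Kent: +10 → 10 < 120
  Norton: +20 → 20 < 110
Round 2 — Alder becomes insolvent.
  Ivory: +10 → 90 < 100
  Jasper: +25 → 25 < 70
  Kent: +65 → 75 < 120
  Norton: +50 → 70 < 110
No further insolvencies.

2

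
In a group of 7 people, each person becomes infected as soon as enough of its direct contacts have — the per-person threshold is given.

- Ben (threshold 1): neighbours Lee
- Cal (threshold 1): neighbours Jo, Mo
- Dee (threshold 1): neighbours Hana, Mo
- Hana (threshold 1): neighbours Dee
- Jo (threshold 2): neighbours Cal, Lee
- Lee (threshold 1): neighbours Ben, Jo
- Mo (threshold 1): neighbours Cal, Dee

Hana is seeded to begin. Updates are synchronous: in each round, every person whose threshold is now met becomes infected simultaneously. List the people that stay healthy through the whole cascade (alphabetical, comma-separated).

Ben, Jo, Lee

Round 1 — Hana becomes infected (initial).
Round 2 — checking thresholds:
  Dee: 1 of 2 neighbours ≥ 1, becomes infected.
Round 3 — checking thresholds:
  Mo: 1 of 2 neighbours ≥ 1, becomes infected.
Round 4 — checking thresholds:
  Cal: 1 of 2 neighbours ≥ 1, becomes infected.
Round 5 — no new infections; cascade stops.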